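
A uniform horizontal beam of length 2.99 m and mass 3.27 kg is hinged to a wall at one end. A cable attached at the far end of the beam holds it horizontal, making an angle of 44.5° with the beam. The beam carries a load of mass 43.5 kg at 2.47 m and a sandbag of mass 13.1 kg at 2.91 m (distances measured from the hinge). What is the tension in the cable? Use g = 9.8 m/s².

Take moments about the hinge.
Beam weight: 3.27 × 9.8 = 32.05 N down at 1.495 m → arm 1.495 m, τ = 32.05 × 1.495 = 47.91 N·m clockwise.
Load: 43.5 × 9.8 = 426.3 N down at 2.47 m → arm 2.47 m, τ = 426.3 × 2.47 = 1053 N·m clockwise.
Sandbag: 13.1 × 9.8 = 128.4 N down at 2.91 m → arm 2.91 m, τ = 128.4 × 2.91 = 373.6 N·m clockwise.
Total clockwise load moment = 1475 N·m.
The cable tension T acts at 2.99 m; only its component perpendicular to the beam, T sinθ, produces torque. sin 44.5° = 0.7009.
Balancing moments: T × 2.99 × 0.7009 = 1475, giving T = 1475 / 2.096 = 704 N.

T ≈ 704 N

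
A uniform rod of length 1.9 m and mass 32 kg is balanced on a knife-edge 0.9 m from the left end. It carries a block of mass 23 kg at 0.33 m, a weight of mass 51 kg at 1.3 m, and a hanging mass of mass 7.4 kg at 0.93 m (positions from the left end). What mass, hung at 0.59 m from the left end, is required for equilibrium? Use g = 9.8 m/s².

m ≈ 29.4 kg

Sum moments about the knife-edge (at 0.9 m from the left end) (the support reaction has zero arm there).
Beam weight: 32 × 9.8 = 313.6 N down at 0.95 m → arm 0.05 m, τ = 313.6 × 0.05 = 15.68 N·m clockwise.
Block: 23 × 9.8 = 225.4 N down at 0.33 m → arm 0.57 m, τ = 225.4 × 0.57 = 128.5 N·m counterclockwise.
Weight: 51 × 9.8 = 499.8 N down at 1.3 m → arm 0.4 m, τ = 499.8 × 0.4 = 199.9 N·m clockwise.
Hanging mass: 7.4 × 9.8 = 72.52 N down at 0.93 m → arm 0.03 m, τ = 72.52 × 0.03 = 2.176 N·m clockwise.
Net moment of known loads = 89.26 N·m clockwise.
An unknown mass m at 0.59 m has arm 0.31 m; its moment is m·g·0.31 counterclockwise.
Setting net torque to zero: m × 9.8 × 0.31 = 89.26 → m = 89.26 / (9.8 × 0.31) = 29.4 kg.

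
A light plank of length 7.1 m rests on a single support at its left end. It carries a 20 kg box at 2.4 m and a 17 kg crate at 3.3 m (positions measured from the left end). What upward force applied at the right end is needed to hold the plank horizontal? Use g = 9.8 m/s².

Sum moments about the left end (the unknown pivot reaction has zero arm there).
Box: 20 × 9.8 = 196 N down at 2.4 m → arm 2.4 m, τ = 196 × 2.4 = 470.4 N·m clockwise.
Crate: 17 × 9.8 = 166.6 N down at 3.3 m → arm 3.3 m, τ = 166.6 × 3.3 = 549.8 N·m clockwise.
Net moment of the loads = 1020 N·m clockwise.
The upward force F acts at the right end, arm 7.1 m, giving F × 7.1 counterclockwise.
Στ = 0 ⇒ F × 7.1 = 1020 ⇒ F = 1020 / 7.1 = 144 N.

F ≈ 144 N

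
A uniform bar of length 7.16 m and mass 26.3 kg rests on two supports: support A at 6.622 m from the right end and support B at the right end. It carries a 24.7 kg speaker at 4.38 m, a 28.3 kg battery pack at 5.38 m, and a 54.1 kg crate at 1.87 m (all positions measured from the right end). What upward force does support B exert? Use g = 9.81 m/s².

R_B ≈ 633 N

Take moments about support A.
Beam weight: 26.3 × 9.81 = 258 N down at 3.58 m → arm 3.042 m, τ = 258 × 3.042 = 784.8 N·m clockwise.
Speaker: 24.7 × 9.81 = 242.3 N down at 4.38 m → arm 2.242 m, τ = 242.3 × 2.242 = 543.2 N·m clockwise.
Battery pack: 28.3 × 9.81 = 277.6 N down at 5.38 m → arm 1.242 m, τ = 277.6 × 1.242 = 344.8 N·m clockwise.
Crate: 54.1 × 9.81 = 530.7 N down at 1.87 m → arm 4.752 m, τ = 530.7 × 4.752 = 2522 N·m clockwise.
Net load moment about support A = 4195 N·m clockwise.
Reaction R at support B is upward at 0 m, arm 6.622 m → moment R × 6.622 counterclockwise.
Στ = 0 ⇒ R × 6.622 = 4195 ⇒ R = 633 N.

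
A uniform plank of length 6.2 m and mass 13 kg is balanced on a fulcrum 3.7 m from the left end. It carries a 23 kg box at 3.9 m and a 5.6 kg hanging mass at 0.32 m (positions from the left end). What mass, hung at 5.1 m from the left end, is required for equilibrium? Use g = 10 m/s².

About the fulcrum (at 3.7 m from the left end):
Beam weight: 13 × 10 = 130 N down at 3.1 m → arm 0.6 m, τ = 130 × 0.6 = 78 N·m counterclockwise.
Box: 23 × 10 = 230 N down at 3.9 m → arm 0.2 m, τ = 230 × 0.2 = 46 N·m clockwise.
Hanging mass: 5.6 × 10 = 56 N down at 0.32 m → arm 3.38 m, τ = 56 × 3.38 = 189.3 N·m counterclockwise.
Net moment of known loads = 221.3 N·m counterclockwise.
An unknown mass m at 5.1 m has arm 1.4 m; its moment is m·g·1.4 clockwise.
Setting net torque to zero: m × 10 × 1.4 = 221.3 → m = 221.3 / (10 × 1.4) = 15.8 kg.

m ≈ 15.8 kg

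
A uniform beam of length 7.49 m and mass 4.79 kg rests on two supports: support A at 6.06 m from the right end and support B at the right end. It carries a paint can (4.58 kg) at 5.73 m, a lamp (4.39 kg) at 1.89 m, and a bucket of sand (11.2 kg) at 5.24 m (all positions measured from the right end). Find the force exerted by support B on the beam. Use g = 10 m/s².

R_B ≈ 66.2 N

Take moments about support A.
Beam weight: 4.79 × 10 = 47.9 N down at 3.745 m → arm 2.315 m, τ = 47.9 × 2.315 = 110.9 N·m clockwise.
Paint can: 4.58 × 10 = 45.8 N down at 5.73 m → arm 0.33 m, τ = 45.8 × 0.33 = 15.11 N·m clockwise.
Lamp: 4.39 × 10 = 43.9 N down at 1.89 m → arm 4.17 m, τ = 43.9 × 4.17 = 183.1 N·m clockwise.
Bucket of sand: 11.2 × 10 = 112 N down at 5.24 m → arm 0.82 m, τ = 112 × 0.82 = 91.84 N·m clockwise.
Net load moment about support A = 401 N·m clockwise.
Reaction R at support B is upward at 0 m, arm 6.06 m → moment R × 6.06 counterclockwise.
Balancing moments: R × 6.06 = 401, giving R = 66.2 N.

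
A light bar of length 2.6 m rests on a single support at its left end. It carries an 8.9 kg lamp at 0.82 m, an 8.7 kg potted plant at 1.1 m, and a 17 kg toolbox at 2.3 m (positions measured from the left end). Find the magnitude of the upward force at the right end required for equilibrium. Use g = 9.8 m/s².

F ≈ 211 N

Taking torques about the left end:
Lamp: 8.9 × 9.8 = 87.22 N down at 0.82 m → arm 0.82 m, τ = 87.22 × 0.82 = 71.52 N·m clockwise.
Potted plant: 8.7 × 9.8 = 85.26 N down at 1.1 m → arm 1.1 m, τ = 85.26 × 1.1 = 93.79 N·m clockwise.
Toolbox: 17 × 9.8 = 166.6 N down at 2.3 m → arm 2.3 m, τ = 166.6 × 2.3 = 383.2 N·m clockwise.
Net moment of the loads = 548.5 N·m clockwise.
The upward force F acts at the right end, arm 2.6 m, giving F × 2.6 counterclockwise.
Στ = 0 ⇒ F × 2.6 = 548.5 ⇒ F = 548.5 / 2.6 = 211 N.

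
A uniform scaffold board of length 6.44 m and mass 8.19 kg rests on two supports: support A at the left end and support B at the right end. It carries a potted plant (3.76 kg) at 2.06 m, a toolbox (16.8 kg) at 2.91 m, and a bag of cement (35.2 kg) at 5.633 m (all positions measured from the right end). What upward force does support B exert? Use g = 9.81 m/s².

R_B ≈ 199 N

Taking torques about support A:
Beam weight: 8.19 × 9.81 = 80.34 N down at 3.22 m → arm 3.22 m, τ = 80.34 × 3.22 = 258.7 N·m clockwise.
Potted plant: 3.76 × 9.81 = 36.89 N down at 2.06 m → arm 4.38 m, τ = 36.89 × 4.38 = 161.6 N·m clockwise.
Toolbox: 16.8 × 9.81 = 164.8 N down at 2.91 m → arm 3.53 m, τ = 164.8 × 3.53 = 581.7 N·m clockwise.
Bag of cement: 35.2 × 9.81 = 345.3 N down at 5.633 m → arm 0.807 m, τ = 345.3 × 0.807 = 278.7 N·m clockwise.
Net load moment about support A = 1281 N·m clockwise.
Reaction R at support B is upward at 0 m, arm 6.44 m → moment R × 6.44 counterclockwise.
Στ = 0 ⇒ R × 6.44 = 1281 ⇒ R = 199 N.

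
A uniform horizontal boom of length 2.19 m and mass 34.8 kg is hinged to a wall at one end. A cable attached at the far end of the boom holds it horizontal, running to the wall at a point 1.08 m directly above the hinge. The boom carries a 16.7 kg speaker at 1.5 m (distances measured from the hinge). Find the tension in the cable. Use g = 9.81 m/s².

Taking torques about the hinge:
Beam weight: 34.8 × 9.81 = 341.4 N down at 1.095 m → arm 1.095 m, τ = 341.4 × 1.095 = 373.8 N·m clockwise.
Speaker: 16.7 × 9.81 = 163.8 N down at 1.5 m → arm 1.5 m, τ = 163.8 × 1.5 = 245.7 N·m clockwise.
Total clockwise load moment = 619.5 N·m.
The cable tension T acts at 2.19 m; only its component perpendicular to the boom, T sinθ, produces torque. sinθ = h/√(h²+d²) = 1.08/√(1.08²+2.19²) = 0.4423.
Στ = 0 ⇒ T × 2.19 × 0.4423 = 619.5 ⇒ T = 619.5 / 0.9686 = 640 N.

T ≈ 640 N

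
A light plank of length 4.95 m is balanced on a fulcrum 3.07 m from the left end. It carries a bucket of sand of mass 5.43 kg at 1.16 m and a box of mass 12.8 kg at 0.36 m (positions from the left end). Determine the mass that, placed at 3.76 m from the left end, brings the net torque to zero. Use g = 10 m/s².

m ≈ 65.3 kg

Taking torques about the fulcrum (at 3.07 m from the left end):
Bucket of sand: 5.43 × 10 = 54.3 N down at 1.16 m → arm 1.91 m, τ = 54.3 × 1.91 = 103.7 N·m counterclockwise.
Box: 12.8 × 10 = 128 N down at 0.36 m → arm 2.71 m, τ = 128 × 2.71 = 346.9 N·m counterclockwise.
Net moment of known loads = 450.6 N·m counterclockwise.
An unknown mass m at 3.76 m has arm 0.69 m; its moment is m·g·0.69 clockwise.
Setting net torque to zero: m × 10 × 0.69 = 450.6 → m = 450.6 / (10 × 0.69) = 65.3 kg.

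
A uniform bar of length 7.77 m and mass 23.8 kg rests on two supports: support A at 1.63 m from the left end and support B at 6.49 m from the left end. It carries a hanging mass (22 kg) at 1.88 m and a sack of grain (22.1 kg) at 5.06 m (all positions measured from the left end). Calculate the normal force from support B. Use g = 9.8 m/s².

Take moments about support A.
Beam weight: 23.8 × 9.8 = 233.2 N down at 3.885 m → arm 2.255 m, τ = 233.2 × 2.255 = 525.9 N·m clockwise.
Hanging mass: 22 × 9.8 = 215.6 N down at 1.88 m → arm 0.25 m, τ = 215.6 × 0.25 = 53.9 N·m clockwise.
Sack of grain: 22.1 × 9.8 = 216.6 N down at 5.06 m → arm 3.43 m, τ = 216.6 × 3.43 = 742.9 N·m clockwise.
Net load moment about support A = 1323 N·m clockwise.
Reaction R at support B is upward at 6.49 m, arm 4.86 m → moment R × 4.86 counterclockwise.
For rotational equilibrium, R × 4.86 = 1323, so R = 272 N.

R_B ≈ 272 N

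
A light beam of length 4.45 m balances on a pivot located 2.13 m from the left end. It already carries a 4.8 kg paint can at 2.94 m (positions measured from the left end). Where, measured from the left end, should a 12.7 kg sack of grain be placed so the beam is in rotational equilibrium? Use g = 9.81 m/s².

Taking torques about the pivot (at 2.13 m from the left end):
Paint can: 4.8 × 9.81 = 47.09 N down at 2.94 m → arm 0.81 m, τ = 47.09 × 0.81 = 38.14 N·m clockwise.
Net moment of existing loads = 38.14 N·m clockwise.
The sack of grain weighs 12.7 × 9.81 = 124.6 N and must supply an equal counterclockwise moment, so its lever arm about the pivot is 38.14 / 124.6 = 0.306 m.
That puts it at 2.13 − 0.306 = 1.82 m from the left end.

x ≈ 1.82 m from the left end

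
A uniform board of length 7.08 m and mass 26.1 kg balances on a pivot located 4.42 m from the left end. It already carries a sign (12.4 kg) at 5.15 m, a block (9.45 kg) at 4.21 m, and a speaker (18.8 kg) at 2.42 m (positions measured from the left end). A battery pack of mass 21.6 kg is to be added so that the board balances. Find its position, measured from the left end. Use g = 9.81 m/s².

x ≈ 6.9 m from the left end

About the pivot (at 4.42 m from the left end):
Beam weight: 26.1 × 9.81 = 256 N down at 3.54 m → arm 0.88 m, τ = 256 × 0.88 = 225.3 N·m counterclockwise.
Sign: 12.4 × 9.81 = 121.6 N down at 5.15 m → arm 0.73 m, τ = 121.6 × 0.73 = 88.77 N·m clockwise.
Block: 9.45 × 9.81 = 92.7 N down at 4.21 m → arm 0.21 m, τ = 92.7 × 0.21 = 19.47 N·m counterclockwise.
Speaker: 18.8 × 9.81 = 184.4 N down at 2.42 m → arm 2 m, τ = 184.4 × 2 = 368.8 N·m counterclockwise.
Net moment of existing loads = 524.8 N·m counterclockwise.
The battery pack weighs 21.6 × 9.81 = 211.9 N and must supply an equal clockwise moment, so its lever arm about the pivot is 524.8 / 211.9 = 2.48 m.
That puts it at 4.42 + 2.48 = 6.9 m from the left end.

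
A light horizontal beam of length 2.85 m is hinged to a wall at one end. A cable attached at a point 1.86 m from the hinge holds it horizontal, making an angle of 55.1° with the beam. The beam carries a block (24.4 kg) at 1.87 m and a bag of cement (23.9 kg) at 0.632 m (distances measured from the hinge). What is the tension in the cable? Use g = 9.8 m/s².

T ≈ 390 N

Take moments about the hinge.
Block: 24.4 × 9.8 = 239.1 N down at 1.87 m → arm 1.87 m, τ = 239.1 × 1.87 = 447.1 N·m clockwise.
Bag of cement: 23.9 × 9.8 = 234.2 N down at 0.632 m → arm 0.632 m, τ = 234.2 × 0.632 = 148 N·m clockwise.
Total clockwise load moment = 595.1 N·m.
The cable tension T acts at 1.86 m; only its component perpendicular to the beam, T sinθ, produces torque. sin 55.1° = 0.8202.
For rotational equilibrium, T × 1.86 × 0.8202 = 595.1, so T = 595.1 / 1.526 = 390 N.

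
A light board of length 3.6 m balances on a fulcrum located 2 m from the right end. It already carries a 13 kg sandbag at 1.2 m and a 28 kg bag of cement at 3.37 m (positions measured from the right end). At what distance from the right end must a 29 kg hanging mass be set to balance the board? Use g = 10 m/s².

Taking torques about the fulcrum (at 2 m from the right end):
Sandbag: 13 × 10 = 130 N down at 1.2 m → arm 0.8 m, τ = 130 × 0.8 = 104 N·m clockwise.
Bag of cement: 28 × 10 = 280 N down at 3.37 m → arm 1.37 m, τ = 280 × 1.37 = 383.6 N·m counterclockwise.
Net moment of existing loads = 279.6 N·m counterclockwise.
The hanging mass weighs 29 × 10 = 290 N and must supply an equal clockwise moment, so its lever arm about the fulcrum is 279.6 / 290 = 0.964 m.
That puts it at 2 − 0.964 = 1.04 m from the right end.

x ≈ 1.04 m from the right end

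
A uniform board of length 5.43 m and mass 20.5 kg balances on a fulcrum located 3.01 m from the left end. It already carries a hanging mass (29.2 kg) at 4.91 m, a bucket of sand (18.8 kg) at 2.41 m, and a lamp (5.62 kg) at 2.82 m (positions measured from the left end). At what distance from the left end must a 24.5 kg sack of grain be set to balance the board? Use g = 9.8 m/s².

x ≈ 1.5 m from the left end

Choose the fulcrum (at 3.01 m from the left end) as the axis so the support reaction has zero arm there.
Beam weight: 20.5 × 9.8 = 200.9 N down at 2.715 m → arm 0.295 m, τ = 200.9 × 0.295 = 59.27 N·m counterclockwise.
Hanging mass: 29.2 × 9.8 = 286.2 N down at 4.91 m → arm 1.9 m, τ = 286.2 × 1.9 = 543.8 N·m clockwise.
Bucket of sand: 18.8 × 9.8 = 184.2 N down at 2.41 m → arm 0.6 m, τ = 184.2 × 0.6 = 110.5 N·m counterclockwise.
Lamp: 5.62 × 9.8 = 55.08 N down at 2.82 m → arm 0.19 m, τ = 55.08 × 0.19 = 10.47 N·m counterclockwise.
Net moment of existing loads = 363.6 N·m clockwise.
The sack of grain weighs 24.5 × 9.8 = 240.1 N and must supply an equal counterclockwise moment, so its lever arm about the fulcrum is 363.6 / 240.1 = 1.51 m.
That puts it at 3.01 − 1.51 = 1.5 m from the left end.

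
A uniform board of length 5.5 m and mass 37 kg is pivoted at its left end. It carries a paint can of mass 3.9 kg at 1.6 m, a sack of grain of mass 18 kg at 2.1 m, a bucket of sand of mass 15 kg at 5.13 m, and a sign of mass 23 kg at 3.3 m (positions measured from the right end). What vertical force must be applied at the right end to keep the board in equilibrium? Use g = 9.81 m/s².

Taking torques about the left end:
Beam weight: 37 × 9.81 = 363 N down at 2.75 m → arm 2.75 m, τ = 363 × 2.75 = 998.2 N·m clockwise.
Paint can: 3.9 × 9.81 = 38.26 N down at 1.6 m → arm 3.9 m, τ = 38.26 × 3.9 = 149.2 N·m clockwise.
Sack of grain: 18 × 9.81 = 176.6 N down at 2.1 m → arm 3.4 m, τ = 176.6 × 3.4 = 600.4 N·m clockwise.
Bucket of sand: 15 × 9.81 = 147.2 N down at 5.13 m → arm 0.37 m, τ = 147.2 × 0.37 = 54.46 N·m clockwise.
Sign: 23 × 9.81 = 225.6 N down at 3.3 m → arm 2.2 m, τ = 225.6 × 2.2 = 496.3 N·m clockwise.
Net moment of the loads = 2299 N·m clockwise.
The upward force F acts at the right end, arm 5.5 m, giving F × 5.5 counterclockwise.
For rotational equilibrium, F × 5.5 = 2299, so F = 2299 / 5.5 = 418 N.

F ≈ 418 N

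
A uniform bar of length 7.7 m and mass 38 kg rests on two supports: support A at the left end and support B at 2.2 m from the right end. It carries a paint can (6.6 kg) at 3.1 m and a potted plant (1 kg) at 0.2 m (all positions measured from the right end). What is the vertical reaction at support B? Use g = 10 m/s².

About support A:
Beam weight: 38 × 10 = 380 N down at 3.85 m → arm 3.85 m, τ = 380 × 3.85 = 1463 N·m clockwise.
Paint can: 6.6 × 10 = 66 N down at 3.1 m → arm 4.6 m, τ = 66 × 4.6 = 303.6 N·m clockwise.
Potted plant: 1 × 10 = 10 N down at 0.2 m → arm 7.5 m, τ = 10 × 7.5 = 75 N·m clockwise.
Net load moment about support A = 1842 N·m clockwise.
Reaction R at support B is upward at 2.2 m, arm 5.5 m → moment R × 5.5 counterclockwise.
Στ = 0 ⇒ R × 5.5 = 1842 ⇒ R = 335 N.

R_B ≈ 335 N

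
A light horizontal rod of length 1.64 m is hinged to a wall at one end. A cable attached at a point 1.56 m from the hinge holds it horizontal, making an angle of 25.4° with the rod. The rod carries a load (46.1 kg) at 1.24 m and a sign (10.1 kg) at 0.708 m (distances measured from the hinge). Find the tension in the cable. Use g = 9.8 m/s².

T ≈ 942 N

Taking torques about the hinge:
Load: 46.1 × 9.8 = 451.8 N down at 1.24 m → arm 1.24 m, τ = 451.8 × 1.24 = 560.2 N·m clockwise.
Sign: 10.1 × 9.8 = 98.98 N down at 0.708 m → arm 0.708 m, τ = 98.98 × 0.708 = 70.08 N·m clockwise.
Total clockwise load moment = 630.3 N·m.
The cable tension T acts at 1.56 m; only its component perpendicular to the rod, T sinθ, produces torque. sin 25.4° = 0.4289.
For rotational equilibrium, T × 1.56 × 0.4289 = 630.3, so T = 630.3 / 0.6691 = 942 N.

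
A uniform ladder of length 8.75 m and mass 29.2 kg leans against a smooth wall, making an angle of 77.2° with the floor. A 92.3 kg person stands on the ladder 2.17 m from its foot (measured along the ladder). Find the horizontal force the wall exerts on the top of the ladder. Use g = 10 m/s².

Choose the foot of the ladder as the axis so the floor normal and friction both act there and drop out.
Ladder weight 29.2×10 = 292 N acts at 4.375 m along the ladder; its horizontal arm is 4.375·cos77.2° = 0.9693 m → τ = 283 N·m clockwise.
Person: 92.3×10 = 923 N at 2.17 m → arm 0.4808 m → τ = 443.8 N·m clockwise.
Wall normal N acts horizontally at the top; its moment arm is the height L sinθ = 8.75·sin77.2° = 8.533 m, counterclockwise.
Setting net torque to zero: N × 8.533 = 726.8 → N = 85.2 N.

N_wall ≈ 85.2 N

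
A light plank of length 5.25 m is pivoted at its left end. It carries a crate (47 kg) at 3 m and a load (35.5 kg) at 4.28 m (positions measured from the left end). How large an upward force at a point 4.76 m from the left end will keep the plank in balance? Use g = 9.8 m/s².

F ≈ 603 N

Sum moments about the left end (the unknown pivot reaction has zero arm there).
Crate: 47 × 9.8 = 460.6 N down at 3 m → arm 3 m, τ = 460.6 × 3 = 1382 N·m clockwise.
Load: 35.5 × 9.8 = 347.9 N down at 4.28 m → arm 4.28 m, τ = 347.9 × 4.28 = 1489 N·m clockwise.
Net moment of the loads = 2871 N·m clockwise.
The upward force F acts at a point 4.76 m from the left end, arm 4.76 m, giving F × 4.76 counterclockwise.
Setting net torque to zero: F × 4.76 = 2871 → F = 2871 / 4.76 = 603 N.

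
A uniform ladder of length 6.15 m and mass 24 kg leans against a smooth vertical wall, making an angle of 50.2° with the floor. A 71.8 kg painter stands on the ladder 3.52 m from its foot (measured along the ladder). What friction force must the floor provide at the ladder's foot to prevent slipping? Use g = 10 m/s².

f ≈ 442 N

Taking torques about the foot of the ladder:
Ladder weight 24×10 = 240 N acts at 3.075 m along the ladder; its horizontal arm is 3.075·cos50.2° = 1.968 m → τ = 472.3 N·m clockwise.
Painter: 71.8×10 = 718 N at 3.52 m → arm 2.253 m → τ = 1618 N·m clockwise.
Wall normal N acts horizontally at the top; its moment arm is the height L sinθ = 6.15·sin50.2° = 4.725 m, counterclockwise.
Στ = 0 ⇒ N × 4.725 = 2090 ⇒ N = 442 N.
ΣFx = 0: friction at the foot balances the wall's push, so f = N_wall = 442 N.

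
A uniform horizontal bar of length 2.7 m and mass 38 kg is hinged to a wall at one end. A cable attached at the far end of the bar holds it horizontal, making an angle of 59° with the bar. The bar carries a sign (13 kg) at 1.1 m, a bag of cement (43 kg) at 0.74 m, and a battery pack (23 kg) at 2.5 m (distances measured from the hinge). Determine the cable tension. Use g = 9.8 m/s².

Take moments about the hinge.
Beam weight: 38 × 9.8 = 372.4 N down at 1.35 m → arm 1.35 m, τ = 372.4 × 1.35 = 502.7 N·m clockwise.
Sign: 13 × 9.8 = 127.4 N down at 1.1 m → arm 1.1 m, τ = 127.4 × 1.1 = 140.1 N·m clockwise.
Bag of cement: 43 × 9.8 = 421.4 N down at 0.74 m → arm 0.74 m, τ = 421.4 × 0.74 = 311.8 N·m clockwise.
Battery pack: 23 × 9.8 = 225.4 N down at 2.5 m → arm 2.5 m, τ = 225.4 × 2.5 = 563.5 N·m clockwise.
Total clockwise load moment = 1518 N·m.
The cable tension T acts at 2.7 m; only its component perpendicular to the bar, T sinθ, produces torque. sin 59° = 0.8572.
Setting net torque to zero: T × 2.7 × 0.8572 = 1518 → T = 1518 / 2.314 = 656 N.

T ≈ 656 N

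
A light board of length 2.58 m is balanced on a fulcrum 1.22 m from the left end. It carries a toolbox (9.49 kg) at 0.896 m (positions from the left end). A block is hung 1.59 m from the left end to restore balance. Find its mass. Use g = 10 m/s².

About the fulcrum (at 1.22 m from the left end):
Toolbox: 9.49 × 10 = 94.9 N down at 0.896 m → arm 0.324 m, τ = 94.9 × 0.324 = 30.75 N·m counterclockwise.
Net moment of known loads = 30.75 N·m counterclockwise.
An unknown mass m at 1.59 m has arm 0.37 m; its moment is m·g·0.37 clockwise.
Balancing moments: m × 10 × 0.37 = 30.75, giving m = 30.75 / (10 × 0.37) = 8.31 kg.

m ≈ 8.31 kg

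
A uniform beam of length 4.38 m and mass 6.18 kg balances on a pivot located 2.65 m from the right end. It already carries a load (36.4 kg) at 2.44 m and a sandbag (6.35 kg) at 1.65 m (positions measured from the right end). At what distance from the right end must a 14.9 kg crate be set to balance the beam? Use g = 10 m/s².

x ≈ 3.78 m from the right end

Taking torques about the pivot (at 2.65 m from the right end):
Beam weight: 6.18 × 10 = 61.8 N down at 2.19 m → arm 0.46 m, τ = 61.8 × 0.46 = 28.43 N·m clockwise.
Load: 36.4 × 10 = 364 N down at 2.44 m → arm 0.21 m, τ = 364 × 0.21 = 76.44 N·m clockwise.
Sandbag: 6.35 × 10 = 63.5 N down at 1.65 m → arm 1 m, τ = 63.5 × 1 = 63.5 N·m clockwise.
Net moment of existing loads = 168.4 N·m clockwise.
The crate weighs 14.9 × 10 = 149 N and must supply an equal counterclockwise moment, so its lever arm about the pivot is 168.4 / 149 = 1.13 m.
That puts it at 2.65 + 1.13 = 3.78 m from the right end.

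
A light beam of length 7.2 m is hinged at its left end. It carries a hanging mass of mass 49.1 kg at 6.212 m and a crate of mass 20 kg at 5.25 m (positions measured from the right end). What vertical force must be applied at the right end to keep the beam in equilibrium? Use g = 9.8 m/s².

F ≈ 119 N

Choose the left end as the axis so the unknown pivot reaction has zero arm there.
Hanging mass: 49.1 × 9.8 = 481.2 N down at 6.212 m → arm 0.988 m, τ = 481.2 × 0.988 = 475.4 N·m clockwise.
Crate: 20 × 9.8 = 196 N down at 5.25 m → arm 1.95 m, τ = 196 × 1.95 = 382.2 N·m clockwise.
Net moment of the loads = 857.6 N·m clockwise.
The upward force F acts at the right end, arm 7.2 m, giving F × 7.2 counterclockwise.
Setting net torque to zero: F × 7.2 = 857.6 → F = 857.6 / 7.2 = 119 N.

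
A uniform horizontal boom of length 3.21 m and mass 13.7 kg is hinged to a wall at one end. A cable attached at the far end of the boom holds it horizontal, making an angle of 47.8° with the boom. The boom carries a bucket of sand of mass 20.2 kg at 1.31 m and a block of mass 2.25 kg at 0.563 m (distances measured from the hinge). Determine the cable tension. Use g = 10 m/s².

Taking torques about the hinge:
Beam weight: 13.7 × 10 = 137 N down at 1.605 m → arm 1.605 m, τ = 137 × 1.605 = 219.9 N·m clockwise.
Bucket of sand: 20.2 × 10 = 202 N down at 1.31 m → arm 1.31 m, τ = 202 × 1.31 = 264.6 N·m clockwise.
Block: 2.25 × 10 = 22.5 N down at 0.563 m → arm 0.563 m, τ = 22.5 × 0.563 = 12.67 N·m clockwise.
Total clockwise load moment = 497.2 N·m.
The cable tension T acts at 3.21 m; only its component perpendicular to the boom, T sinθ, produces torque. sin 47.8° = 0.7408.
For rotational equilibrium, T × 3.21 × 0.7408 = 497.2, so T = 497.2 / 2.378 = 209 N.

T ≈ 209 N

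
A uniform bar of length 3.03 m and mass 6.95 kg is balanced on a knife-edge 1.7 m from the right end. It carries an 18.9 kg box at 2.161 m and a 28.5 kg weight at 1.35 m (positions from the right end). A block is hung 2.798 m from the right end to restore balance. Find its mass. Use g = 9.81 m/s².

m ≈ 2.32 kg

Choose the knife-edge (at 1.7 m from the right end) as the axis so the support reaction has zero arm there.
Beam weight: 6.95 × 9.81 = 68.18 N down at 1.515 m → arm 0.185 m, τ = 68.18 × 0.185 = 12.61 N·m clockwise.
Box: 18.9 × 9.81 = 185.4 N down at 2.161 m → arm 0.461 m, τ = 185.4 × 0.461 = 85.47 N·m counterclockwise.
Weight: 28.5 × 9.81 = 279.6 N down at 1.35 m → arm 0.35 m, τ = 279.6 × 0.35 = 97.86 N·m clockwise.
Net moment of known loads = 25 N·m clockwise.
An unknown mass m at 2.798 m has arm 1.098 m; its moment is m·g·1.098 counterclockwise.
Setting net torque to zero: m × 9.81 × 1.098 = 25 → m = 25 / (9.81 × 1.098) = 2.32 kg.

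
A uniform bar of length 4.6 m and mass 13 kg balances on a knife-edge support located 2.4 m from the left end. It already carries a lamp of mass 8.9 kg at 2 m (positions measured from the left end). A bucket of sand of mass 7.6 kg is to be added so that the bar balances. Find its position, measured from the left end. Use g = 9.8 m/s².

Take moments about the knife-edge support (at 2.4 m from the left end).
Beam weight: 13 × 9.8 = 127.4 N down at 2.3 m → arm 0.1 m, τ = 127.4 × 0.1 = 12.74 N·m counterclockwise.
Lamp: 8.9 × 9.8 = 87.22 N down at 2 m → arm 0.4 m, τ = 87.22 × 0.4 = 34.89 N·m counterclockwise.
Net moment of existing loads = 47.63 N·m counterclockwise.
The bucket of sand weighs 7.6 × 9.8 = 74.48 N and must supply an equal clockwise moment, so its lever arm about the knife-edge support is 47.63 / 74.48 = 0.64 m.
That puts it at 2.4 + 0.64 = 3.04 m from the left end.

x ≈ 3.04 m from the left end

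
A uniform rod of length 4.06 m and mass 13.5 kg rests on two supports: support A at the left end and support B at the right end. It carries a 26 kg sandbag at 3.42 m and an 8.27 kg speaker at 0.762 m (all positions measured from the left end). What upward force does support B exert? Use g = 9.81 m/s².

Sum moments about support A (its reaction then has zero moment arm).
Beam weight: 13.5 × 9.81 = 132.4 N down at 2.03 m → arm 2.03 m, τ = 132.4 × 2.03 = 268.8 N·m clockwise.
Sandbag: 26 × 9.81 = 255.1 N down at 3.42 m → arm 3.42 m, τ = 255.1 × 3.42 = 872.4 N·m clockwise.
Speaker: 8.27 × 9.81 = 81.13 N down at 0.762 m → arm 0.762 m, τ = 81.13 × 0.762 = 61.82 N·m clockwise.
Net load moment about support A = 1203 N·m clockwise.
Reaction R at support B is upward at 4.06 m, arm 4.06 m → moment R × 4.06 counterclockwise.
Balancing moments: R × 4.06 = 1203, giving R = 296 N.

R_B ≈ 296 N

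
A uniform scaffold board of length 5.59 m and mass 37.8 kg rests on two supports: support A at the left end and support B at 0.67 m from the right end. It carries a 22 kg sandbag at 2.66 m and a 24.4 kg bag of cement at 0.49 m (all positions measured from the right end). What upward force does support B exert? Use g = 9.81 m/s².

Sum moments about support A (its reaction then has zero moment arm).
Beam weight: 37.8 × 9.81 = 370.8 N down at 2.795 m → arm 2.795 m, τ = 370.8 × 2.795 = 1036 N·m clockwise.
Sandbag: 22 × 9.81 = 215.8 N down at 2.66 m → arm 2.93 m, τ = 215.8 × 2.93 = 632.3 N·m clockwise.
Bag of cement: 24.4 × 9.81 = 239.4 N down at 0.49 m → arm 5.1 m, τ = 239.4 × 5.1 = 1221 N·m clockwise.
Net load moment about support A = 2889 N·m clockwise.
Reaction R at support B is upward at 0.67 m, arm 4.92 m → moment R × 4.92 counterclockwise.
Στ = 0 ⇒ R × 4.92 = 2889 ⇒ R = 587 N.

R_B ≈ 587 N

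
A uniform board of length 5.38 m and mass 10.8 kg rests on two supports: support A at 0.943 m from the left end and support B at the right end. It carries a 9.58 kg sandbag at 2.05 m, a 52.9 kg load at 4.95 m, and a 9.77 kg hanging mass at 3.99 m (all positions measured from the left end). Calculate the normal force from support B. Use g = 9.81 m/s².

R_B ≈ 600 N

Sum moments about support A (its reaction then has zero moment arm).
Beam weight: 10.8 × 9.81 = 105.9 N down at 2.69 m → arm 1.747 m, τ = 105.9 × 1.747 = 185 N·m clockwise.
Sandbag: 9.58 × 9.81 = 93.98 N down at 2.05 m → arm 1.107 m, τ = 93.98 × 1.107 = 104 N·m clockwise.
Load: 52.9 × 9.81 = 518.9 N down at 4.95 m → arm 4.007 m, τ = 518.9 × 4.007 = 2079 N·m clockwise.
Hanging mass: 9.77 × 9.81 = 95.84 N down at 3.99 m → arm 3.047 m, τ = 95.84 × 3.047 = 292 N·m clockwise.
Net load moment about support A = 2660 N·m clockwise.
Reaction R at support B is upward at 5.38 m, arm 4.437 m → moment R × 4.437 counterclockwise.
Στ = 0 ⇒ R × 4.437 = 2660 ⇒ R = 600 N.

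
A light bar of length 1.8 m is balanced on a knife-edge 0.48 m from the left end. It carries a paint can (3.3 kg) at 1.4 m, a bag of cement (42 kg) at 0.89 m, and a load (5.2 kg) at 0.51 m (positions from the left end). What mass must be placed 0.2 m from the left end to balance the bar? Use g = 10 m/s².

About the knife-edge (at 0.48 m from the left end):
Paint can: 3.3 × 10 = 33 N down at 1.4 m → arm 0.92 m, τ = 33 × 0.92 = 30.36 N·m clockwise.
Bag of cement: 42 × 10 = 420 N down at 0.89 m → arm 0.41 m, τ = 420 × 0.41 = 172.2 N·m clockwise.
Load: 5.2 × 10 = 52 N down at 0.51 m → arm 0.03 m, τ = 52 × 0.03 = 1.56 N·m clockwise.
Net moment of known loads = 204.1 N·m clockwise.
An unknown mass m at 0.2 m has arm 0.28 m; its moment is m·g·0.28 counterclockwise.
Setting net torque to zero: m × 10 × 0.28 = 204.1 → m = 204.1 / (10 × 0.28) = 72.9 kg.

m ≈ 72.9 kg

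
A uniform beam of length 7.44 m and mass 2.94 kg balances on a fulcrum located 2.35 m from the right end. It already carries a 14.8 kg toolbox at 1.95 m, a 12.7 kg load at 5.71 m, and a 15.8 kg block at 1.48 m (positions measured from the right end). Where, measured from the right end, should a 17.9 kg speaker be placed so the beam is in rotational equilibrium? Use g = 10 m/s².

x ≈ 0.84 m from the right end

Choose the fulcrum (at 2.35 m from the right end) as the axis so the support reaction has zero arm there.
Beam weight: 2.94 × 10 = 29.4 N down at 3.72 m → arm 1.37 m, τ = 29.4 × 1.37 = 40.28 N·m counterclockwise.
Toolbox: 14.8 × 10 = 148 N down at 1.95 m → arm 0.4 m, τ = 148 × 0.4 = 59.2 N·m clockwise.
Load: 12.7 × 10 = 127 N down at 5.71 m → arm 3.36 m, τ = 127 × 3.36 = 426.7 N·m counterclockwise.
Block: 15.8 × 10 = 158 N down at 1.48 m → arm 0.87 m, τ = 158 × 0.87 = 137.5 N·m clockwise.
Net moment of existing loads = 270.3 N·m counterclockwise.
The speaker weighs 17.9 × 10 = 179 N and must supply an equal clockwise moment, so its lever arm about the fulcrum is 270.3 / 179 = 1.51 m.
That puts it at 2.35 − 1.51 = 0.84 m from the right end.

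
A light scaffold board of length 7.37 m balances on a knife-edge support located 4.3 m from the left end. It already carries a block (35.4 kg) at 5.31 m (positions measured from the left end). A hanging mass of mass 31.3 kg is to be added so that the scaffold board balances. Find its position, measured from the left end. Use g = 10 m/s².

Sum moments about the knife-edge support (at 4.3 m from the left end) (the support reaction has zero arm there).
Block: 35.4 × 10 = 354 N down at 5.31 m → arm 1.01 m, τ = 354 × 1.01 = 357.5 N·m clockwise.
Net moment of existing loads = 357.5 N·m clockwise.
The hanging mass weighs 31.3 × 10 = 313 N and must supply an equal counterclockwise moment, so its lever arm about the knife-edge support is 357.5 / 313 = 1.14 m.
That puts it at 4.3 − 1.14 = 3.16 m from the left end.

x ≈ 3.16 m from the left end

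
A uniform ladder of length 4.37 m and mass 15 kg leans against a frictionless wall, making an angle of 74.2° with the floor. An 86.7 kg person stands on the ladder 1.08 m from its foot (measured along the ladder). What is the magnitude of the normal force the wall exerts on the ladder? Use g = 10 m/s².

N_wall ≈ 81.9 N

About the foot of the ladder:
Ladder weight 15×10 = 150 N acts at 2.185 m along the ladder; its horizontal arm is 2.185·cos74.2° = 0.5949 m → τ = 89.23 N·m clockwise.
Person: 86.7×10 = 867 N at 1.08 m → arm 0.2941 m → τ = 255 N·m clockwise.
Wall normal N acts horizontally at the top; its moment arm is the height L sinθ = 4.37·sin74.2° = 4.205 m, counterclockwise.
Στ = 0 ⇒ N × 4.205 = 344.2 ⇒ N = 81.9 N.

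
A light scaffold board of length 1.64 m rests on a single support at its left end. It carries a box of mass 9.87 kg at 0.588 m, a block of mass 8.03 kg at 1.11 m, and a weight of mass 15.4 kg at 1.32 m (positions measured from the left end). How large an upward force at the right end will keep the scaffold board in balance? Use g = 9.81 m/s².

F ≈ 210 N

Sum moments about the left end (the unknown pivot reaction has zero arm there).
Box: 9.87 × 9.81 = 96.82 N down at 0.588 m → arm 0.588 m, τ = 96.82 × 0.588 = 56.93 N·m clockwise.
Block: 8.03 × 9.81 = 78.77 N down at 1.11 m → arm 1.11 m, τ = 78.77 × 1.11 = 87.43 N·m clockwise.
Weight: 15.4 × 9.81 = 151.1 N down at 1.32 m → arm 1.32 m, τ = 151.1 × 1.32 = 199.5 N·m clockwise.
Net moment of the loads = 343.9 N·m clockwise.
The upward force F acts at the right end, arm 1.64 m, giving F × 1.64 counterclockwise.
For rotational equilibrium, F × 1.64 = 343.9, so F = 343.9 / 1.64 = 210 N.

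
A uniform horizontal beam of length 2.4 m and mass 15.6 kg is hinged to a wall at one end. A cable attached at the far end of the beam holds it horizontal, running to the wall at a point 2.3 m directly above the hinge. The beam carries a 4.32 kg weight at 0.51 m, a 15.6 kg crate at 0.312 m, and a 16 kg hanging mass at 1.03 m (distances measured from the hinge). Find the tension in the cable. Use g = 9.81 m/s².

Sum moments about the hinge (the unknown hinge reaction has zero arm there).
Beam weight: 15.6 × 9.81 = 153 N down at 1.2 m → arm 1.2 m, τ = 153 × 1.2 = 183.6 N·m clockwise.
Weight: 4.32 × 9.81 = 42.38 N down at 0.51 m → arm 0.51 m, τ = 42.38 × 0.51 = 21.61 N·m clockwise.
Crate: 15.6 × 9.81 = 153 N down at 0.312 m → arm 0.312 m, τ = 153 × 0.312 = 47.74 N·m clockwise.
Hanging mass: 16 × 9.81 = 157 N down at 1.03 m → arm 1.03 m, τ = 157 × 1.03 = 161.7 N·m clockwise.
Total clockwise load moment = 414.6 N·m.
The cable tension T acts at 2.4 m; only its component perpendicular to the beam, T sinθ, produces torque. sinθ = h/√(h²+d²) = 2.3/√(2.3²+2.4²) = 0.6919.
Setting net torque to zero: T × 2.4 × 0.6919 = 414.6 → T = 414.6 / 1.661 = 250 N.

T ≈ 250 N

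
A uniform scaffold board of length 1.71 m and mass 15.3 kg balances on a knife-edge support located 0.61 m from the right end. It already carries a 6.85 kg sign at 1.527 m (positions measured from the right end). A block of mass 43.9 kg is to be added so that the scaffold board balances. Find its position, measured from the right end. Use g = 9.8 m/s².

x ≈ 0.382 m from the right end

About the knife-edge support (at 0.61 m from the right end):
Beam weight: 15.3 × 9.8 = 149.9 N down at 0.855 m → arm 0.245 m, τ = 149.9 × 0.245 = 36.73 N·m counterclockwise.
Sign: 6.85 × 9.8 = 67.13 N down at 1.527 m → arm 0.917 m, τ = 67.13 × 0.917 = 61.56 N·m counterclockwise.
Net moment of existing loads = 98.29 N·m counterclockwise.
The block weighs 43.9 × 9.8 = 430.2 N and must supply an equal clockwise moment, so its lever arm about the knife-edge support is 98.29 / 430.2 = 0.228 m.
That puts it at 0.61 − 0.228 = 0.382 m from the right end.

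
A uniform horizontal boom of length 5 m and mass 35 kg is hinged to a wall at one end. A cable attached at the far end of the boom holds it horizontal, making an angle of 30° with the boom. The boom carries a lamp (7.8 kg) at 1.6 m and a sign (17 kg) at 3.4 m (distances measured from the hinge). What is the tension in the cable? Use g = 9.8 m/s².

About the hinge:
Beam weight: 35 × 9.8 = 343 N down at 2.5 m → arm 2.5 m, τ = 343 × 2.5 = 857.5 N·m clockwise.
Lamp: 7.8 × 9.8 = 76.44 N down at 1.6 m → arm 1.6 m, τ = 76.44 × 1.6 = 122.3 N·m clockwise.
Sign: 17 × 9.8 = 166.6 N down at 3.4 m → arm 3.4 m, τ = 166.6 × 3.4 = 566.4 N·m clockwise.
Total clockwise load moment = 1546 N·m.
The cable tension T acts at 5 m; only its component perpendicular to the boom, T sinθ, produces torque. sin 30° = 0.5.
Balancing moments: T × 5 × 0.5 = 1546, giving T = 1546 / 2.5 = 618 N.

T ≈ 618 N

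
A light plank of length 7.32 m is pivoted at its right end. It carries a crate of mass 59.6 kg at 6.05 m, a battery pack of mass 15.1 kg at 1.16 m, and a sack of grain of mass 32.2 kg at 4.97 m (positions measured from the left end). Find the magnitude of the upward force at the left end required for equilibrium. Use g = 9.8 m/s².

Sum moments about the right end (the unknown pivot reaction has zero arm there).
Crate: 59.6 × 9.8 = 584.1 N down at 6.05 m → arm 1.27 m, τ = 584.1 × 1.27 = 741.8 N·m counterclockwise.
Battery pack: 15.1 × 9.8 = 148 N down at 1.16 m → arm 6.16 m, τ = 148 × 6.16 = 911.7 N·m counterclockwise.
Sack of grain: 32.2 × 9.8 = 315.6 N down at 4.97 m → arm 2.35 m, τ = 315.6 × 2.35 = 741.7 N·m counterclockwise.
Net moment of the loads = 2395 N·m counterclockwise.
The upward force F acts at the left end, arm 7.32 m, giving F × 7.32 clockwise.
Στ = 0 ⇒ F × 7.32 = 2395 ⇒ F = 2395 / 7.32 = 327 N.

F ≈ 327 N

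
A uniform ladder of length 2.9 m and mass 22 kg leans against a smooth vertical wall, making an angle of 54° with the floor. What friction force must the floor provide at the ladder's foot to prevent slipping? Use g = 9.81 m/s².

Sum moments about the foot of the ladder (the floor normal and friction both act there and drop out).
Ladder weight 22×9.81 = 215.8 N acts at 1.45 m along the ladder; its horizontal arm is 1.45·cos54° = 0.8523 m → τ = 183.9 N·m clockwise.
Wall normal N acts horizontally at the top; its moment arm is the height L sinθ = 2.9·sin54° = 2.346 m, counterclockwise.
Balancing moments: N × 2.346 = 183.9, giving N = 78.4 N.
ΣFx = 0: friction at the foot balances the wall's push, so f = N_wall = 78.4 N.

f ≈ 78.4 N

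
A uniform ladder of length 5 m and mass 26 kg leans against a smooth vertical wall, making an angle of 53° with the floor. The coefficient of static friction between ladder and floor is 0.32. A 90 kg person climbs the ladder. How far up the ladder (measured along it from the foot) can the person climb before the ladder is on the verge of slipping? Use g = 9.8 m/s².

d ≈ 2.01 m

Choose the foot of the ladder as the axis so the floor normal and friction both act there and drop out.
Ladder weight 26×9.8 = 254.8 N acts at 2.5 m along the ladder; its horizontal arm is 2.5·cos53° = 1.505 m → τ = 383.5 N·m clockwise.
Person weight 90×9.8 = 882 N at distance d → arm d·cos53° → τ = 882·d·0.6018 clockwise.
Wall normal N at the top has arm L sinθ = 3.993 m counterclockwise, so Στ = 0 gives N·3.993 = 383.5 + 530.8·d.
ΣFy = 0 ⇒ N_floor = 1137 N, so the maximum friction is μ_s·N_floor = 0.32×1137 = 363.8 N. ΣFx = 0 ⇒ N_wall = f, so at the slipping point N = 363.8 N.
Substituting: 363.8×3.993 = 383.5 + 530.8·d ⇒ d = (1453 − 383.5) / 530.8 = 2.01 m.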